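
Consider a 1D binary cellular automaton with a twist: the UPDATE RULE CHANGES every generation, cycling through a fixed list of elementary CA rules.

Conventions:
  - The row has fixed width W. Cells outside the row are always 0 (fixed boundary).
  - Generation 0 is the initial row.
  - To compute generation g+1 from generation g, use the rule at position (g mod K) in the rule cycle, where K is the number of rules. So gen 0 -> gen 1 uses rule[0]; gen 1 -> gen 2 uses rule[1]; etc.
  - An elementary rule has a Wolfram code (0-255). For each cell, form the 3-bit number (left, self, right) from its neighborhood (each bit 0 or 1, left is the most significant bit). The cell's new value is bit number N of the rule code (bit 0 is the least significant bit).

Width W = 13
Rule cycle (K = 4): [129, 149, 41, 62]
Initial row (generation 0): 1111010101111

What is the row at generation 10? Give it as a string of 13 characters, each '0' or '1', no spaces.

Gen 0: 1111010101111
Gen 1 (rule 129): 0110000000110
Gen 2 (rule 149): 0001111110001
Gen 3 (rule 41): 1101000000100
Gen 4 (rule 62): 1011100001110
Gen 5 (rule 129): 0001001100100
Gen 6 (rule 149): 1101100010111
Gen 7 (rule 41): 1011001001100
Gen 8 (rule 62): 1110111111010
Gen 9 (rule 129): 0100011110000
Gen 10 (rule 149): 0111001101111

Answer: 0111001101111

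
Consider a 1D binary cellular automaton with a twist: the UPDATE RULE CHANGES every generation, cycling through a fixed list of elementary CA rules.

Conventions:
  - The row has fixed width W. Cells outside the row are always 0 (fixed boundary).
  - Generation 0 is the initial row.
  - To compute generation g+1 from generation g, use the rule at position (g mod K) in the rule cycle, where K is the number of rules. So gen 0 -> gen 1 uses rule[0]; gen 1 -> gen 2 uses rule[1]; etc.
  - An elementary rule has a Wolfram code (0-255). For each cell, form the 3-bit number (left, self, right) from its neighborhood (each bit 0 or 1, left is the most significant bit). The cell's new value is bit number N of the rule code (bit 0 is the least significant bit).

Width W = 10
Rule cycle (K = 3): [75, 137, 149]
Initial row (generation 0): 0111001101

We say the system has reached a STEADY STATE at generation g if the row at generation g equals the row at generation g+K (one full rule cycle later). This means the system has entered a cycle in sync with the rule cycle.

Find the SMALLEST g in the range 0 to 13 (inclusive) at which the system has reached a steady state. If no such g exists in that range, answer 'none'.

Answer: 7

Derivation:
Gen 0: 0111001101
Gen 1 (rule 75): 1101011100
Gen 2 (rule 137): 1000011001
Gen 3 (rule 149): 1111000101
Gen 4 (rule 75): 1001011000
Gen 5 (rule 137): 0000010011
Gen 6 (rule 149): 1111011000
Gen 7 (rule 75): 1001011011
Gen 8 (rule 137): 0000010010
Gen 9 (rule 149): 1111011011
Gen 10 (rule 75): 1001011011
Gen 11 (rule 137): 0000010010
Gen 12 (rule 149): 1111011011
Gen 13 (rule 75): 1001011011
Gen 14 (rule 137): 0000010010
Gen 15 (rule 149): 1111011011
Gen 16 (rule 75): 1001011011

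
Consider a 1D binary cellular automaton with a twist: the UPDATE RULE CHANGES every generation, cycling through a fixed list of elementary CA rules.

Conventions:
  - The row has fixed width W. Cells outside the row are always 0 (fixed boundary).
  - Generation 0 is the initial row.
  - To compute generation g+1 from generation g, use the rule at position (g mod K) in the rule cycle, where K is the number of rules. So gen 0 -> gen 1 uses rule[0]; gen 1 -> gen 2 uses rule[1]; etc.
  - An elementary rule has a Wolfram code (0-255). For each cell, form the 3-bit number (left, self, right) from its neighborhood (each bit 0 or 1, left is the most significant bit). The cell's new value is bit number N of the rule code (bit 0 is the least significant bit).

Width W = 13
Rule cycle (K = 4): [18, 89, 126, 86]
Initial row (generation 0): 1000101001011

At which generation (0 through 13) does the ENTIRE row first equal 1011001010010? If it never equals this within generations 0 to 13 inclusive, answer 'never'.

Answer: never

Derivation:
Gen 0: 1000101001011
Gen 1 (rule 18): 0101000110000
Gen 2 (rule 89): 0000110111111
Gen 3 (rule 126): 0001111100001
Gen 4 (rule 86): 0010000110011
Gen 5 (rule 18): 0101001001100
Gen 6 (rule 89): 0000100101111
Gen 7 (rule 126): 0001111111001
Gen 8 (rule 86): 0010000001111
Gen 9 (rule 18): 0101000010000
Gen 10 (rule 89): 0000111001111
Gen 11 (rule 126): 0001101111001
Gen 12 (rule 86): 0010100001111
Gen 13 (rule 18): 0100010010000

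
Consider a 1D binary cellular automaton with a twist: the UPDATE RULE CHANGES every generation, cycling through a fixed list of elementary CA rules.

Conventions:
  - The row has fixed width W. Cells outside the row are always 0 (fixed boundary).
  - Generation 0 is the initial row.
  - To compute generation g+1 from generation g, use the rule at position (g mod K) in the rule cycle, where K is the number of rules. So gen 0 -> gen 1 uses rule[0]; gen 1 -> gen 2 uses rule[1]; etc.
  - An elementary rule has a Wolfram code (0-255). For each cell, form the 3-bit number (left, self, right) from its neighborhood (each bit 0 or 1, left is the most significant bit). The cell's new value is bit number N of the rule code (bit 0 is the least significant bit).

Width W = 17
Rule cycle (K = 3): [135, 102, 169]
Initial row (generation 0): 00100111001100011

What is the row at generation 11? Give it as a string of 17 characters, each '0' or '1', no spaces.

Answer: 11010100001101011

Derivation:
Gen 0: 00100111001100011
Gen 1 (rule 135): 11101010010001100
Gen 2 (rule 102): 00111110110010100
Gen 3 (rule 169): 10111101100001001
Gen 4 (rule 135): 10011000001111011
Gen 5 (rule 102): 10101000010001101
Gen 6 (rule 169): 01010011000101010
Gen 7 (rule 135): 11010100011101010
Gen 8 (rule 102): 01111100100111110
Gen 9 (rule 169): 01111000000111100
Gen 10 (rule 135): 10110011111011001
Gen 11 (rule 102): 11010100001101011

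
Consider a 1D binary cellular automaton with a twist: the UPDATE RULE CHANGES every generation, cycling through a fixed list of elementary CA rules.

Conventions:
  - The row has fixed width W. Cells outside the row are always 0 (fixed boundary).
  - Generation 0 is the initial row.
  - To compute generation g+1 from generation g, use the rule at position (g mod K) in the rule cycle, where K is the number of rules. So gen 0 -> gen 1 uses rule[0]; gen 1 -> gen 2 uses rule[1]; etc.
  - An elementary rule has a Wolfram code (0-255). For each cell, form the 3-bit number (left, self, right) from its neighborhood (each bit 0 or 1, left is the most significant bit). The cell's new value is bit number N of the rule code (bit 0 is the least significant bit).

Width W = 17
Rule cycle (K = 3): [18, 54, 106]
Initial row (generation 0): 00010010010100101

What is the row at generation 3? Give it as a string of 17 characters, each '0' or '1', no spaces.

Gen 0: 00010010010100101
Gen 1 (rule 18): 00101101100011000
Gen 2 (rule 54): 01110010010100100
Gen 3 (rule 106): 11010100101001000

Answer: 11010100101001000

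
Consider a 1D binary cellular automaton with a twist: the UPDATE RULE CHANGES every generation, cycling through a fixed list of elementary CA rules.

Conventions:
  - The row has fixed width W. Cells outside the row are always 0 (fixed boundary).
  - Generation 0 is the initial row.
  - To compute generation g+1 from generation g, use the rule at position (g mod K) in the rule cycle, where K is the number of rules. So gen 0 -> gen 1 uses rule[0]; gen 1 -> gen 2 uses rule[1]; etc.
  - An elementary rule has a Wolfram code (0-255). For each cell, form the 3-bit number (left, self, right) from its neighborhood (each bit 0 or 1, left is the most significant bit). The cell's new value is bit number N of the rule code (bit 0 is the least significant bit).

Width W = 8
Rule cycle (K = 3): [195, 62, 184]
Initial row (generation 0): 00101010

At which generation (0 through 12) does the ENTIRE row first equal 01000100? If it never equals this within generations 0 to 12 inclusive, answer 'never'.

Answer: never

Derivation:
Gen 0: 00101010
Gen 1 (rule 195): 11000000
Gen 2 (rule 62): 10100000
Gen 3 (rule 184): 01010000
Gen 4 (rule 195): 10000111
Gen 5 (rule 62): 11001100
Gen 6 (rule 184): 10101010
Gen 7 (rule 195): 00000000
Gen 8 (rule 62): 00000000
Gen 9 (rule 184): 00000000
Gen 10 (rule 195): 11111111
Gen 11 (rule 62): 10000000
Gen 12 (rule 184): 01000000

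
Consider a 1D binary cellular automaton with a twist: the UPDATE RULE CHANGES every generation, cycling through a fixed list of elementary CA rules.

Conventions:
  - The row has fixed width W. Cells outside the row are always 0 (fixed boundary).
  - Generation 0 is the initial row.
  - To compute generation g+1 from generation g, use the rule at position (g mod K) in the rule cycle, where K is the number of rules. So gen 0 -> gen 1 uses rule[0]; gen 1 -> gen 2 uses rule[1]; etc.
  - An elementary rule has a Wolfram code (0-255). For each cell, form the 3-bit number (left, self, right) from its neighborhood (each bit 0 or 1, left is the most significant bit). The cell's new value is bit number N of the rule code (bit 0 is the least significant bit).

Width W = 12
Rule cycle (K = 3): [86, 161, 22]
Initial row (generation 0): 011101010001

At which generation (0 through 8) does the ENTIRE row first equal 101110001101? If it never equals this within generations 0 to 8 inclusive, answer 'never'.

Gen 0: 011101010001
Gen 1 (rule 86): 100101011011
Gen 2 (rule 161): 000010100100
Gen 3 (rule 22): 000110111110
Gen 4 (rule 86): 001010000011
Gen 5 (rule 161): 100100111000
Gen 6 (rule 22): 111111000100
Gen 7 (rule 86): 000001101110
Gen 8 (rule 161): 111100010100

Answer: never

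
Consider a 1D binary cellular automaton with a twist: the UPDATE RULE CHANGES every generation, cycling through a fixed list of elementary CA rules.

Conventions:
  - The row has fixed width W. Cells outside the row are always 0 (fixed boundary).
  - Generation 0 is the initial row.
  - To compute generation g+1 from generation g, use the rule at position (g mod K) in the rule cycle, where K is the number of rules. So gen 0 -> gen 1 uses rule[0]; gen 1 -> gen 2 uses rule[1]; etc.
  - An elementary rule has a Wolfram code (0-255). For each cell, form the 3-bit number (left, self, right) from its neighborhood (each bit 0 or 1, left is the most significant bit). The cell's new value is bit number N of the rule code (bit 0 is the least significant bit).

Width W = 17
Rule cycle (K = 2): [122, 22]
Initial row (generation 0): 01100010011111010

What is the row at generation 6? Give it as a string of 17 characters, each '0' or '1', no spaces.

Answer: 01000001100010000

Derivation:
Gen 0: 01100010011111010
Gen 1 (rule 122): 11110101110001101
Gen 2 (rule 22): 00000100001010001
Gen 3 (rule 122): 00001010010101010
Gen 4 (rule 22): 00011011110101011
Gen 5 (rule 122): 00111110011010111
Gen 6 (rule 22): 01000001100010000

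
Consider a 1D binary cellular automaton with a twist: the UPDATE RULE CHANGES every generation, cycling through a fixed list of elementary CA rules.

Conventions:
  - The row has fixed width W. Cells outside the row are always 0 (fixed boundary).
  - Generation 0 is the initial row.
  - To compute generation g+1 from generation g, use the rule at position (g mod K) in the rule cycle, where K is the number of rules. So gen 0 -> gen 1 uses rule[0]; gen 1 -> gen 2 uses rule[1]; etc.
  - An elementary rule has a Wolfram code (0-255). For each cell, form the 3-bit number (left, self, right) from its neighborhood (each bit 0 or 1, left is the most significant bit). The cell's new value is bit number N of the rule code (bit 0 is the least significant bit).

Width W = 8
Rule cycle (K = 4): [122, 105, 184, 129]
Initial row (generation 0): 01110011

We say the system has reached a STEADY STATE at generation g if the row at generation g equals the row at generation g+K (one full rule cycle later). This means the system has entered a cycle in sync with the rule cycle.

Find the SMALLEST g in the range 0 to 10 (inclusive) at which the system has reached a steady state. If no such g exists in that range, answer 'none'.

Gen 0: 01110011
Gen 1 (rule 122): 11011111
Gen 2 (rule 105): 11110001
Gen 3 (rule 184): 11101000
Gen 4 (rule 129): 01000011
Gen 5 (rule 122): 10100111
Gen 6 (rule 105): 01000101
Gen 7 (rule 184): 00100010
Gen 8 (rule 129): 10001000
Gen 9 (rule 122): 01010100
Gen 10 (rule 105): 00101001
Gen 11 (rule 184): 00010100
Gen 12 (rule 129): 11000001
Gen 13 (rule 122): 11100010
Gen 14 (rule 105): 10101000

Answer: none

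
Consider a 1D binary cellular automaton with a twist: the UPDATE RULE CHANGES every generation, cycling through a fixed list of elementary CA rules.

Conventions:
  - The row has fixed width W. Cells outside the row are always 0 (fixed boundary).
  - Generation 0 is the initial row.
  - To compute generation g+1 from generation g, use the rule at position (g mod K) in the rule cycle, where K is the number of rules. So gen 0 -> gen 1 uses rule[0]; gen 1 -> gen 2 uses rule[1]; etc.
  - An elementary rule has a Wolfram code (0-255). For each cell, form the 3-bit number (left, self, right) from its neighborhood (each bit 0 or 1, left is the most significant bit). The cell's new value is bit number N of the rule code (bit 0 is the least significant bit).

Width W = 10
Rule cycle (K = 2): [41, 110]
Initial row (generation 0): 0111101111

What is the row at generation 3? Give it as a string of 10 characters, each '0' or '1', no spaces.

Answer: 1000100011

Derivation:
Gen 0: 0111101111
Gen 1 (rule 41): 0100011000
Gen 2 (rule 110): 1100111000
Gen 3 (rule 41): 1000100011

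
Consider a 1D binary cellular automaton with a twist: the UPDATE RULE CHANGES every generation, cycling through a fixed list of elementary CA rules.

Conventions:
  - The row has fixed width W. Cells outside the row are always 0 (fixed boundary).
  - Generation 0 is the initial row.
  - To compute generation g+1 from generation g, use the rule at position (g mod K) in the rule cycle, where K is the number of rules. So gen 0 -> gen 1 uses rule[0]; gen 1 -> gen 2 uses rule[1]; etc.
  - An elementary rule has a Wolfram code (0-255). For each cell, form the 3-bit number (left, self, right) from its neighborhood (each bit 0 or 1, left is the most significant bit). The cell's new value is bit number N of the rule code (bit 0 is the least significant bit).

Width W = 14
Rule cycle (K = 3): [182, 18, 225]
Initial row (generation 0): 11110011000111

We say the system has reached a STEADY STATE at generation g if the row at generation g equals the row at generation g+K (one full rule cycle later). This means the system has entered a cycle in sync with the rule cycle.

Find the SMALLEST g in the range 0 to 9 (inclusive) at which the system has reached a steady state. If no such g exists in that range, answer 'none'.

Gen 0: 11110011000111
Gen 1 (rule 182): 01101100101010
Gen 2 (rule 18): 10000011000001
Gen 3 (rule 225): 00111001011100
Gen 4 (rule 182): 01010111101010
Gen 5 (rule 18): 10000000000001
Gen 6 (rule 225): 00111111111100
Gen 7 (rule 182): 01011111111010
Gen 8 (rule 18): 10000000000001
Gen 9 (rule 225): 00111111111100
Gen 10 (rule 182): 01011111111010
Gen 11 (rule 18): 10000000000001
Gen 12 (rule 225): 00111111111100

Answer: 5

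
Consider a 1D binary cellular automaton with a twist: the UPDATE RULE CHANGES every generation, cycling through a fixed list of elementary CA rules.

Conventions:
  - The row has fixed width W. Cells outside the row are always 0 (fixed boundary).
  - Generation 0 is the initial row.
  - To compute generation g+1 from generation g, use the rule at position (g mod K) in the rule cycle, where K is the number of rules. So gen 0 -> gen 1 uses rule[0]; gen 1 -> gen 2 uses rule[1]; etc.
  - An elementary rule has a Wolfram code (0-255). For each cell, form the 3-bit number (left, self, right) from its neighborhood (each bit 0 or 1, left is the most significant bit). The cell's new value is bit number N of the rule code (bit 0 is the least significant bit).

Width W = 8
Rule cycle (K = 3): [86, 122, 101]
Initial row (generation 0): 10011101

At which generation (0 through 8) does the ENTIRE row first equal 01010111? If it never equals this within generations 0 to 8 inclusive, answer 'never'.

Answer: never

Derivation:
Gen 0: 10011101
Gen 1 (rule 86): 11100101
Gen 2 (rule 122): 10111010
Gen 3 (rule 101): 11001110
Gen 4 (rule 86): 01110011
Gen 5 (rule 122): 11011111
Gen 6 (rule 101): 01100001
Gen 7 (rule 86): 10110011
Gen 8 (rule 122): 01111111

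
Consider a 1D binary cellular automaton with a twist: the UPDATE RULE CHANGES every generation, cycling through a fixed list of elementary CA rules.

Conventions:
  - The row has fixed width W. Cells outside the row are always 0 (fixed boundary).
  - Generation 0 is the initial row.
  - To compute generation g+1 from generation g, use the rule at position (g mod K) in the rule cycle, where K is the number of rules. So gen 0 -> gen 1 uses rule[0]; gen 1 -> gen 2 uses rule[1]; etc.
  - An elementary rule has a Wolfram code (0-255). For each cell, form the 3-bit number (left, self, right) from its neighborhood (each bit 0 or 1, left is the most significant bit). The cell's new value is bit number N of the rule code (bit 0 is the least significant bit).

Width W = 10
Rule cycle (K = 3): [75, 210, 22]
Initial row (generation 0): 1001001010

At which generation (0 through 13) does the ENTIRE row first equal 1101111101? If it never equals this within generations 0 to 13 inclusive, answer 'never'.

Gen 0: 1001001010
Gen 1 (rule 75): 0010010000
Gen 2 (rule 210): 0101101000
Gen 3 (rule 22): 1100001100
Gen 4 (rule 75): 1101111101
Gen 5 (rule 210): 0100111100
Gen 6 (rule 22): 1111000010
Gen 7 (rule 75): 1001011100
Gen 8 (rule 210): 0110001110
Gen 9 (rule 22): 1001010001
Gen 10 (rule 75): 0010000110
Gen 11 (rule 210): 0101001011
Gen 12 (rule 22): 1101111000
Gen 13 (rule 75): 1101001011

Answer: 4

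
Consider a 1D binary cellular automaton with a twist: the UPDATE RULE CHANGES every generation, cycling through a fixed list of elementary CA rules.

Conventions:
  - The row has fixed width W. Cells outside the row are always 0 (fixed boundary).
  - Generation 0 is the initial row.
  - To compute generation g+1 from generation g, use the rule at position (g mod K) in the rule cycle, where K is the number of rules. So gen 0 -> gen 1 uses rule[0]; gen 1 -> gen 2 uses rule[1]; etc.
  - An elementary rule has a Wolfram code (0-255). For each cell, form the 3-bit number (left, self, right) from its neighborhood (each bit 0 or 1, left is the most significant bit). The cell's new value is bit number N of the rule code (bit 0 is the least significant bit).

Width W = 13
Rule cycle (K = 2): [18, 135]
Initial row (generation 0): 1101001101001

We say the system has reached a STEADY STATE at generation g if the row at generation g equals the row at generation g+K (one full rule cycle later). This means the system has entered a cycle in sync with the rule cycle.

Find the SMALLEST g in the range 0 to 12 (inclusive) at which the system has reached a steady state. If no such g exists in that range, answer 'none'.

Answer: 5

Derivation:
Gen 0: 1101001101001
Gen 1 (rule 18): 0000110000110
Gen 2 (rule 135): 1111000111000
Gen 3 (rule 18): 0000101000100
Gen 4 (rule 135): 1111101011101
Gen 5 (rule 18): 0000000000000
Gen 6 (rule 135): 1111111111111
Gen 7 (rule 18): 0000000000000
Gen 8 (rule 135): 1111111111111
Gen 9 (rule 18): 0000000000000
Gen 10 (rule 135): 1111111111111
Gen 11 (rule 18): 0000000000000
Gen 12 (rule 135): 1111111111111
Gen 13 (rule 18): 0000000000000
Gen 14 (rule 135): 1111111111111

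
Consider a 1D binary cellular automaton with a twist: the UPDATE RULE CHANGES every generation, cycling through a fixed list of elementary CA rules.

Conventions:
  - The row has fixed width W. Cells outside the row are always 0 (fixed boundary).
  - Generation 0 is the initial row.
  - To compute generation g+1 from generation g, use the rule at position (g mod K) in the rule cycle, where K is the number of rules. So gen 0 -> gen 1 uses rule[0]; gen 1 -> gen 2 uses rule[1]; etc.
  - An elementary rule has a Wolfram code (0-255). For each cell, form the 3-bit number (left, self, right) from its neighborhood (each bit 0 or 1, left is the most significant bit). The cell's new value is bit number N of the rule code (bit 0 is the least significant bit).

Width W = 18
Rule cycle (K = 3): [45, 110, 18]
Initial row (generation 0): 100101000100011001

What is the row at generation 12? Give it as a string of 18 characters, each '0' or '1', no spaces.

Answer: 000000000000000001

Derivation:
Gen 0: 100101000100011001
Gen 1 (rule 45): 100111010101010001
Gen 2 (rule 110): 101101111111110011
Gen 3 (rule 18): 000000000000001100
Gen 4 (rule 45): 111111111111101001
Gen 5 (rule 110): 100000000000111011
Gen 6 (rule 18): 010000000001000000
Gen 7 (rule 45): 010111111101011111
Gen 8 (rule 110): 111100000111110001
Gen 9 (rule 18): 000010001000001010
Gen 10 (rule 45): 111010101011101110
Gen 11 (rule 110): 101111111110111010
Gen 12 (rule 18): 000000000000000001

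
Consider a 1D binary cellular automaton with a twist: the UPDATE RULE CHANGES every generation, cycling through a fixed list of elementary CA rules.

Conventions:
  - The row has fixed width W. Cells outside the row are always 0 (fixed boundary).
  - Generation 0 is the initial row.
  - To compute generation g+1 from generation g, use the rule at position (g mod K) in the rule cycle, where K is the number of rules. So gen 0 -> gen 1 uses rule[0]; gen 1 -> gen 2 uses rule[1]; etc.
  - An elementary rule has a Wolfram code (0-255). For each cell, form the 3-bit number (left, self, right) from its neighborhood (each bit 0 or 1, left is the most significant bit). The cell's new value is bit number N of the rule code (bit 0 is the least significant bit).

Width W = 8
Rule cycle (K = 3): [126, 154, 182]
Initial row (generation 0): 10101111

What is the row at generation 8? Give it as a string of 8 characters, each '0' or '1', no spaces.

Gen 0: 10101111
Gen 1 (rule 126): 11111001
Gen 2 (rule 154): 11110110
Gen 3 (rule 182): 01101001
Gen 4 (rule 126): 11111111
Gen 5 (rule 154): 11111110
Gen 6 (rule 182): 01111101
Gen 7 (rule 126): 11000111
Gen 8 (rule 154): 10101110

Answer: 10101110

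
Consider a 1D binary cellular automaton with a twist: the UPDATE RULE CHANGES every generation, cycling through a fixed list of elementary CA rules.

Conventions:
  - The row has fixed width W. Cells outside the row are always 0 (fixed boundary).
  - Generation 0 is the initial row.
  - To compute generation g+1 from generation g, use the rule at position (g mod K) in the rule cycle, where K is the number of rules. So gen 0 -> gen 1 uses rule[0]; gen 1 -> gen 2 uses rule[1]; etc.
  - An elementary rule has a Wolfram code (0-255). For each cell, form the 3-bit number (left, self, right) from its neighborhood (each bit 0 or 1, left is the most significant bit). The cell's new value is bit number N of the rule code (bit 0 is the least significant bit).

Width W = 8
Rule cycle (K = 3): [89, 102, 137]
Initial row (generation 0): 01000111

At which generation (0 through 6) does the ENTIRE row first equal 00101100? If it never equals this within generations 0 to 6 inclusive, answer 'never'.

Gen 0: 01000111
Gen 1 (rule 89): 00110101
Gen 2 (rule 102): 01011111
Gen 3 (rule 137): 00011110
Gen 4 (rule 89): 11010011
Gen 5 (rule 102): 01110101
Gen 6 (rule 137): 01100000

Answer: never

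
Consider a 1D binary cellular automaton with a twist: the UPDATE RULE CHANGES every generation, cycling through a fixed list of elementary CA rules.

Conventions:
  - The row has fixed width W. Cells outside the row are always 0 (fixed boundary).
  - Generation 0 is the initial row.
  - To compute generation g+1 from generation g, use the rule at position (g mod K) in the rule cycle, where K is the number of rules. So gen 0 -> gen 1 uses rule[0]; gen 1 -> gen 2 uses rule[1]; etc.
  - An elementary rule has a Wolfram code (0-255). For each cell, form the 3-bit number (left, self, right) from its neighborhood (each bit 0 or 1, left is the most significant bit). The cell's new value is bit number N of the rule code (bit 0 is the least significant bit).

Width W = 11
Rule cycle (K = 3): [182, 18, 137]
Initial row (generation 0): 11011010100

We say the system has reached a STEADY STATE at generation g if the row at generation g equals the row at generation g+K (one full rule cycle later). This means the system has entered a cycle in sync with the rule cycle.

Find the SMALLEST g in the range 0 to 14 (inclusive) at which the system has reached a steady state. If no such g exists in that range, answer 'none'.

Gen 0: 11011010100
Gen 1 (rule 182): 00100111110
Gen 2 (rule 18): 01011000001
Gen 3 (rule 137): 00010011100
Gen 4 (rule 182): 00111101010
Gen 5 (rule 18): 01000000001
Gen 6 (rule 137): 00011111100
Gen 7 (rule 182): 00101111010
Gen 8 (rule 18): 01000000001
Gen 9 (rule 137): 00011111100
Gen 10 (rule 182): 00101111010
Gen 11 (rule 18): 01000000001
Gen 12 (rule 137): 00011111100
Gen 13 (rule 182): 00101111010
Gen 14 (rule 18): 01000000001
Gen 15 (rule 137): 00011111100
Gen 16 (rule 182): 00101111010
Gen 17 (rule 18): 01000000001

Answer: 5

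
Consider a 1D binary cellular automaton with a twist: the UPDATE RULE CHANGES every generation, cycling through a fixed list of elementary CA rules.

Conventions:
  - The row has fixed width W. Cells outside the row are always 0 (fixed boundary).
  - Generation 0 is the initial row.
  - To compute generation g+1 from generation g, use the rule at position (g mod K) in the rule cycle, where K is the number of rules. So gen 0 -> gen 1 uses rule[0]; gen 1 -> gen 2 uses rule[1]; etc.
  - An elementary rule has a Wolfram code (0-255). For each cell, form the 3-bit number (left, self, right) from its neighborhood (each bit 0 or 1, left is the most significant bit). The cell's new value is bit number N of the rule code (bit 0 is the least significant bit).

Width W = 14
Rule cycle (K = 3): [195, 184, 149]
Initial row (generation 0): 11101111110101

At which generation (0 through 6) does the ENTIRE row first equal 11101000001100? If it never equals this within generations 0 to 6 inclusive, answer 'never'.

Answer: never

Derivation:
Gen 0: 11101111110101
Gen 1 (rule 195): 01100111110000
Gen 2 (rule 184): 01010111101000
Gen 3 (rule 149): 01010011001111
Gen 4 (rule 195): 10000101010111
Gen 5 (rule 184): 01000010101110
Gen 6 (rule 149): 01111010100101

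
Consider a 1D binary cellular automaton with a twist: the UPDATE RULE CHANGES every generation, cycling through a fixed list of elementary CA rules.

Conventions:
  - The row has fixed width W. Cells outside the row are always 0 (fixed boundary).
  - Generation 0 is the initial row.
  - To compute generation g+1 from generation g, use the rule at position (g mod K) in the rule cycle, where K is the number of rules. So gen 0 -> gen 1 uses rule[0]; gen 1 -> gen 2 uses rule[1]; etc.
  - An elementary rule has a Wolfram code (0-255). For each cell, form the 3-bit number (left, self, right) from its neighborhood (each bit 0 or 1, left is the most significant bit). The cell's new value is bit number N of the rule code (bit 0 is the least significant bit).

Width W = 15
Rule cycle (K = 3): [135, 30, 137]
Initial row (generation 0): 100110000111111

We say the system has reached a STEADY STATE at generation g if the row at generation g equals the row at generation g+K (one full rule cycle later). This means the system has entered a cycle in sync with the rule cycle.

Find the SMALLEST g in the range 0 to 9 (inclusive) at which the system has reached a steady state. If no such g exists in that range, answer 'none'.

Gen 0: 100110000111111
Gen 1 (rule 135): 101000111011110
Gen 2 (rule 30): 101101100010001
Gen 3 (rule 137): 001001001000100
Gen 4 (rule 135): 111011011011101
Gen 5 (rule 30): 100010010010001
Gen 6 (rule 137): 001000000000100
Gen 7 (rule 135): 111011111111101
Gen 8 (rule 30): 100010000000001
Gen 9 (rule 137): 001000111111100
Gen 10 (rule 135): 111011011111001
Gen 11 (rule 30): 100010010000111
Gen 12 (rule 137): 001000000110110

Answer: none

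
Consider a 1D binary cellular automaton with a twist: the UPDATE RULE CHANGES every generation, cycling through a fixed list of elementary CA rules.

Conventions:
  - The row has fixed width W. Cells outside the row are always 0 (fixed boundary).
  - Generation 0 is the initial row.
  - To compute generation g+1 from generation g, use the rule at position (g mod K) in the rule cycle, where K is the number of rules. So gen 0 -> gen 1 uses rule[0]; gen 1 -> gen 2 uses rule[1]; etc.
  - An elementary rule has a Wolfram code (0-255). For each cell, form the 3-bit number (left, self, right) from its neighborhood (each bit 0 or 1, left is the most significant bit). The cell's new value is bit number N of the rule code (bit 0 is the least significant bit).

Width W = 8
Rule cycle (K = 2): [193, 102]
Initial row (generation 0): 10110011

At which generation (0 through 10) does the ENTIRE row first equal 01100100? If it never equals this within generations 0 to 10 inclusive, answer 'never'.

Answer: never

Derivation:
Gen 0: 10110011
Gen 1 (rule 193): 00010001
Gen 2 (rule 102): 00110011
Gen 3 (rule 193): 10010001
Gen 4 (rule 102): 10110011
Gen 5 (rule 193): 00010001
Gen 6 (rule 102): 00110011
Gen 7 (rule 193): 10010001
Gen 8 (rule 102): 10110011
Gen 9 (rule 193): 00010001
Gen 10 (rule 102): 00110011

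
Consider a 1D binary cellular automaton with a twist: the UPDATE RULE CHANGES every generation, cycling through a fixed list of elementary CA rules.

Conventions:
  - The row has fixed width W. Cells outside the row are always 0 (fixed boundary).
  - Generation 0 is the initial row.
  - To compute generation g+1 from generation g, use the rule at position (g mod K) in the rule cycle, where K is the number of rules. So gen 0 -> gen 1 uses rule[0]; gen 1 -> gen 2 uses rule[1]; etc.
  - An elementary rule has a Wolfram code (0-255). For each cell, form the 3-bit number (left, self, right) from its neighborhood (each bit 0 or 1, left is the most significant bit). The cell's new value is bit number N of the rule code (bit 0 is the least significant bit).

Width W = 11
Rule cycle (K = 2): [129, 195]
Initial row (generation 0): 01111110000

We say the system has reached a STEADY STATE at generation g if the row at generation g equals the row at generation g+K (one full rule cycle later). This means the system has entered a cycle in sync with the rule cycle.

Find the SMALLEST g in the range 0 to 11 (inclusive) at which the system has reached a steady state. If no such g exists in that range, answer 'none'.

Gen 0: 01111110000
Gen 1 (rule 129): 00111100111
Gen 2 (rule 195): 11011101011
Gen 3 (rule 129): 00001000000
Gen 4 (rule 195): 11110011111
Gen 5 (rule 129): 01100001110
Gen 6 (rule 195): 10101110110
Gen 7 (rule 129): 00000100000
Gen 8 (rule 195): 11111001111
Gen 9 (rule 129): 01110000110
Gen 10 (rule 195): 10110111010
Gen 11 (rule 129): 00000010000
Gen 12 (rule 195): 11111100111
Gen 13 (rule 129): 01111000010

Answer: none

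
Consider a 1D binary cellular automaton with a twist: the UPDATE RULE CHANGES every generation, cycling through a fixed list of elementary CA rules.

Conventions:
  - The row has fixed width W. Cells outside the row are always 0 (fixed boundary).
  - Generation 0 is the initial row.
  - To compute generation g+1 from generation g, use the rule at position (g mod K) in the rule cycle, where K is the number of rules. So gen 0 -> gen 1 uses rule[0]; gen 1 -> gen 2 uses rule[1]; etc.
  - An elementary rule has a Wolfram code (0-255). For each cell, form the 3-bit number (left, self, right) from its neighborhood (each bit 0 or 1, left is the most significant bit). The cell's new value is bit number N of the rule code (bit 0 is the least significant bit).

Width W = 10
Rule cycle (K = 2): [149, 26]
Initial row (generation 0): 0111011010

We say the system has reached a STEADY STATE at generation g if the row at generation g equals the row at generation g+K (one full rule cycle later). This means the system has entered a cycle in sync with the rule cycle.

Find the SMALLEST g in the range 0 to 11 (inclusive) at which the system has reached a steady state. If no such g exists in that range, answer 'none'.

Gen 0: 0111011010
Gen 1 (rule 149): 0010000011
Gen 2 (rule 26): 0101000110
Gen 3 (rule 149): 0101110001
Gen 4 (rule 26): 1001001010
Gen 5 (rule 149): 1101101011
Gen 6 (rule 26): 1001000010
Gen 7 (rule 149): 1101111011
Gen 8 (rule 26): 1001000010
Gen 9 (rule 149): 1101111011
Gen 10 (rule 26): 1001000010
Gen 11 (rule 149): 1101111011
Gen 12 (rule 26): 1001000010
Gen 13 (rule 149): 1101111011

Answer: 6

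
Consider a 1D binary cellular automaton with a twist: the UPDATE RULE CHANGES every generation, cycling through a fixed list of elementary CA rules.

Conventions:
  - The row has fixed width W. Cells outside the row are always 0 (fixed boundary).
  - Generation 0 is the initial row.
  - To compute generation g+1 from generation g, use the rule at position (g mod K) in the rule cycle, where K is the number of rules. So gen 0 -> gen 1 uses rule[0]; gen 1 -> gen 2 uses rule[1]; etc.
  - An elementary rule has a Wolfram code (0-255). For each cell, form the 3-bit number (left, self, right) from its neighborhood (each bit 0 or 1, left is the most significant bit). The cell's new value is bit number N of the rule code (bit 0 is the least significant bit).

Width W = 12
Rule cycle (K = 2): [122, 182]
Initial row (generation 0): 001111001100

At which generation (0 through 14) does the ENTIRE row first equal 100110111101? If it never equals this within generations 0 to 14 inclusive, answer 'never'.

Answer: 2

Derivation:
Gen 0: 001111001100
Gen 1 (rule 122): 011001111110
Gen 2 (rule 182): 100110111101
Gen 3 (rule 122): 011111100110
Gen 4 (rule 182): 101111011001
Gen 5 (rule 122): 011001111110
Gen 6 (rule 182): 100110111101
Gen 7 (rule 122): 011111100110
Gen 8 (rule 182): 101111011001
Gen 9 (rule 122): 011001111110
Gen 10 (rule 182): 100110111101
Gen 11 (rule 122): 011111100110
Gen 12 (rule 182): 101111011001
Gen 13 (rule 122): 011001111110
Gen 14 (rule 182): 100110111101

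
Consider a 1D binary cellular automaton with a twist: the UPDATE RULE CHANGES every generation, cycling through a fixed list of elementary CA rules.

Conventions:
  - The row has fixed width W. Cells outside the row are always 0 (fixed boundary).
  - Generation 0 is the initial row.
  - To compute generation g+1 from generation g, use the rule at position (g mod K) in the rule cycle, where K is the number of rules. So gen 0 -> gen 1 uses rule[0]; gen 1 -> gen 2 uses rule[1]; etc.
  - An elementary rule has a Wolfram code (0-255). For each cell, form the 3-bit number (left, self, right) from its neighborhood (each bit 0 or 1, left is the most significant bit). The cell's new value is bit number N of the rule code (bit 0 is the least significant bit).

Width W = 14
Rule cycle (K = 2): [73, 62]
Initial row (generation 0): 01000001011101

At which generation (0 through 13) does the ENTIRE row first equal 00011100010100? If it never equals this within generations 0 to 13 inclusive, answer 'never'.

Gen 0: 01000001011101
Gen 1 (rule 73): 00011100010100
Gen 2 (rule 62): 00110010111110
Gen 3 (rule 73): 10110000100010
Gen 4 (rule 62): 11101001110111
Gen 5 (rule 73): 10100001010101
Gen 6 (rule 62): 11110011111111
Gen 7 (rule 73): 10010010000001
Gen 8 (rule 62): 11111111000011
Gen 9 (rule 73): 10000001011011
Gen 10 (rule 62): 11000011110110
Gen 11 (rule 73): 11011010010110
Gen 12 (rule 62): 10110111111101
Gen 13 (rule 73): 00110100000100

Answer: 1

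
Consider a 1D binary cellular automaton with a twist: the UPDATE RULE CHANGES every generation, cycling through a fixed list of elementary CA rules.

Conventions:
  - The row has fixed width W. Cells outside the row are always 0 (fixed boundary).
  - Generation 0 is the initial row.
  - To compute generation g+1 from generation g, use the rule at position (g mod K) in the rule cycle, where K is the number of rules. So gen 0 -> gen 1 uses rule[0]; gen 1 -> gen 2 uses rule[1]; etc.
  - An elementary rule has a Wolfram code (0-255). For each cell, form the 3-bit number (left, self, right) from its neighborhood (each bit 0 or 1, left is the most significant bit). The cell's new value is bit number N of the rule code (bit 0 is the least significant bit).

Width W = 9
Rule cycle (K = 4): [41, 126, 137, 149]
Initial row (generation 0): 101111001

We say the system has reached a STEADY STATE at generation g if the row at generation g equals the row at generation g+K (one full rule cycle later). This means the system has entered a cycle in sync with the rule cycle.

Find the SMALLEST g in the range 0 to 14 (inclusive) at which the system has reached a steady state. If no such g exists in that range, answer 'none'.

Answer: 13

Derivation:
Gen 0: 101111001
Gen 1 (rule 41): 011000000
Gen 2 (rule 126): 111100000
Gen 3 (rule 137): 111001111
Gen 4 (rule 149): 010100110
Gen 5 (rule 41): 001000100
Gen 6 (rule 126): 011101110
Gen 7 (rule 137): 011001100
Gen 8 (rule 149): 000100011
Gen 9 (rule 41): 110001010
Gen 10 (rule 126): 111011111
Gen 11 (rule 137): 110011110
Gen 12 (rule 149): 001001101
Gen 13 (rule 41): 100001010
Gen 14 (rule 126): 110011111
Gen 15 (rule 137): 100011110
Gen 16 (rule 149): 111001101
Gen 17 (rule 41): 100001010
Gen 18 (rule 126): 110011111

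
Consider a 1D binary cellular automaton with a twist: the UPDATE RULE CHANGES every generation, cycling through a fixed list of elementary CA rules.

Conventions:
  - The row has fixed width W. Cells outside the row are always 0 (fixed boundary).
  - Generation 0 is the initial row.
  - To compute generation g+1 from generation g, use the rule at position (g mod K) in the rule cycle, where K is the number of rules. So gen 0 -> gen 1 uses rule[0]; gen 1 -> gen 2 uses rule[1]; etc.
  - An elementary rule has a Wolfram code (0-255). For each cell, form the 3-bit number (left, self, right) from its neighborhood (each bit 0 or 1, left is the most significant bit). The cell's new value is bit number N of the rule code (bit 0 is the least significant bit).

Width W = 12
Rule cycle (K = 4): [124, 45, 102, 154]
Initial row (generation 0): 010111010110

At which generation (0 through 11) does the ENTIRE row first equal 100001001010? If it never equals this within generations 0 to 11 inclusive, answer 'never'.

Gen 0: 010111010110
Gen 1 (rule 124): 011101111111
Gen 2 (rule 45): 010011000000
Gen 3 (rule 102): 110101000000
Gen 4 (rule 154): 100000100000
Gen 5 (rule 124): 110000110000
Gen 6 (rule 45): 100110100111
Gen 7 (rule 102): 101011101001
Gen 8 (rule 154): 000011000110
Gen 9 (rule 124): 000011100111
Gen 10 (rule 45): 111010000100
Gen 11 (rule 102): 001110001100

Answer: never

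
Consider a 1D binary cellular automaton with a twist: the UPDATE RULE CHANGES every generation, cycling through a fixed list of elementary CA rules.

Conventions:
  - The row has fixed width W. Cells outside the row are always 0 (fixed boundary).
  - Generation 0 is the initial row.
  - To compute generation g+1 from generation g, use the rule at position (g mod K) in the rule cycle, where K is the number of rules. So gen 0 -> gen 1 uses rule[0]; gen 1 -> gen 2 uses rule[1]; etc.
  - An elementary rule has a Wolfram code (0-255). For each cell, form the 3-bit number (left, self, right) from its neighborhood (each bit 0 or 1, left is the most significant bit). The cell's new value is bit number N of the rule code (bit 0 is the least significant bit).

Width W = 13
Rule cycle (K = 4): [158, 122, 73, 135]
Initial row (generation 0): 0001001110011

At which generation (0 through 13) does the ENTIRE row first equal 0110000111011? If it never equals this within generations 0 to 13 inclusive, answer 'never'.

Gen 0: 0001001110011
Gen 1 (rule 158): 0011111101110
Gen 2 (rule 122): 0110000111011
Gen 3 (rule 73): 0110110101011
Gen 4 (rule 135): 1000000101000
Gen 5 (rule 158): 1100001101100
Gen 6 (rule 122): 1110011111110
Gen 7 (rule 73): 1010010000010
Gen 8 (rule 135): 1010110111110
Gen 9 (rule 158): 1010100111101
Gen 10 (rule 122): 0101011100110
Gen 11 (rule 73): 0000010100110
Gen 12 (rule 135): 1111110101000
Gen 13 (rule 158): 1111100101100

Answer: 2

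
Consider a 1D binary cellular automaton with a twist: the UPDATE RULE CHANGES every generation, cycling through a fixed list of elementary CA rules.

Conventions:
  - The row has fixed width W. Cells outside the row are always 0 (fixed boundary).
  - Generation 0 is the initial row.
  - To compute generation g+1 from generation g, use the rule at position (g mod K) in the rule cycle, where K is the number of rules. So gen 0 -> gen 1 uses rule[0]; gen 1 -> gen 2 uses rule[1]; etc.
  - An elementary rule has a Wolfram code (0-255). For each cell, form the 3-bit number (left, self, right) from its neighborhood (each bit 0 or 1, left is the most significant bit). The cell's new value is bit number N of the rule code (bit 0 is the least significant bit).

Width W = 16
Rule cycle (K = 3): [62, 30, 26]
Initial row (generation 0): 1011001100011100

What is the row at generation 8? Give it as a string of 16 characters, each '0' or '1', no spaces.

Gen 0: 1011001100011100
Gen 1 (rule 62): 1110111010110010
Gen 2 (rule 30): 1000100010101111
Gen 3 (rule 26): 0101010100001000
Gen 4 (rule 62): 1111111110011100
Gen 5 (rule 30): 1000000001110010
Gen 6 (rule 26): 0100000011001101
Gen 7 (rule 62): 1110000110111011
Gen 8 (rule 30): 1001001100100010

Answer: 1001001100100010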